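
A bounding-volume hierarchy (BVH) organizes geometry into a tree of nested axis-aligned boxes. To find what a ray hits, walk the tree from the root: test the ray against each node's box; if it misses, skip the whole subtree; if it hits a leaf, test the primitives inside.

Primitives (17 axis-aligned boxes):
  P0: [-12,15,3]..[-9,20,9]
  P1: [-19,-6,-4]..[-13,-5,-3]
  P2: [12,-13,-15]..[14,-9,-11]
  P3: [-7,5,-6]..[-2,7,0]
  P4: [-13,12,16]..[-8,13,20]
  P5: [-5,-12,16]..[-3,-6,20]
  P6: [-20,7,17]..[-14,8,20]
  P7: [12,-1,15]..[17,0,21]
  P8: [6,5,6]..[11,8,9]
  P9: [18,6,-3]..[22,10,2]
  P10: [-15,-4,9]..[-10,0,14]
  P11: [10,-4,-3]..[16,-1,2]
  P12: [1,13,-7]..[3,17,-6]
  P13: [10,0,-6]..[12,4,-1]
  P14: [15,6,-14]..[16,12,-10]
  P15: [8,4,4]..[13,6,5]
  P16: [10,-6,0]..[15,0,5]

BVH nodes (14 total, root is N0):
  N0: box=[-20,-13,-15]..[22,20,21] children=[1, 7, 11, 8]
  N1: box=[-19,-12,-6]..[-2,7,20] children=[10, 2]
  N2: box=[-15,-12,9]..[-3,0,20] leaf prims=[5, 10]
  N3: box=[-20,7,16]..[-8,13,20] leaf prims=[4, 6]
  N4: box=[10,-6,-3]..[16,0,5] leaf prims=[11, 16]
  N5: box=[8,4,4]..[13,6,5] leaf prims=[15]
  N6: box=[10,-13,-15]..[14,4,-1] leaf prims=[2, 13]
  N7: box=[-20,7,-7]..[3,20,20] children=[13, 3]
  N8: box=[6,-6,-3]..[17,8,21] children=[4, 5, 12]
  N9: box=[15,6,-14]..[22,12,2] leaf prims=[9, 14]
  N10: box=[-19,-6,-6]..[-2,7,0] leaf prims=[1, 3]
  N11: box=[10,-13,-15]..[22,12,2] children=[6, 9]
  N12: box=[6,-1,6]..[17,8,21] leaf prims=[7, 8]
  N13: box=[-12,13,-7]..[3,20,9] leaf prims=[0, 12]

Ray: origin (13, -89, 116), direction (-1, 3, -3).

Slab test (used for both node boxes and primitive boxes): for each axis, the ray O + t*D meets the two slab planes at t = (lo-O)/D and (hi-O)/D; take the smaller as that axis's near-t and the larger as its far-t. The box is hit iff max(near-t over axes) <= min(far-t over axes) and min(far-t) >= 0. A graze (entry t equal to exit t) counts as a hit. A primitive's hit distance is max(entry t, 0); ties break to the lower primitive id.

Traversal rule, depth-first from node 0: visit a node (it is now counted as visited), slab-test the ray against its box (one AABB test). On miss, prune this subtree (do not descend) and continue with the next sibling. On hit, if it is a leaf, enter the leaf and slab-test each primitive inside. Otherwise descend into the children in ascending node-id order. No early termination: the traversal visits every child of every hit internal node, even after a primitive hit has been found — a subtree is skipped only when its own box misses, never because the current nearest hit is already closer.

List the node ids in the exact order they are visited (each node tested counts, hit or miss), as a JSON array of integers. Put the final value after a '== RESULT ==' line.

Traverse from the root:
N0 x:[-9,33] y:[76/3,109/3] z:[95/3,131/3] -> hit [95/3,33], descend [1, 7, 8, 11]
  N1 x:[15,32] y:[77/3,32] z:[32,122/3] -> hit [32,32], descend [2, 10]
    N2 x:[16,28] y:[77/3,89/3] z:[32,107/3] -> miss, prune
    N10 x:[15,32] y:[83/3,32] z:[116/3,122/3] -> miss, prune
  N7 x:[10,33] y:[32,109/3] z:[32,41] -> hit [32,33], descend [3, 13]
    N3 x:[21,33] y:[32,34] z:[32,100/3] -> hit [32,33] leaf, test {P4(miss), P6@t=32}
    N13 x:[10,25] y:[34,109/3] z:[107/3,41] -> miss, prune
  N8 x:[-4,7] y:[83/3,97/3] z:[95/3,119/3] -> miss, prune
  N11 x:[-9,3] y:[76/3,101/3] z:[38,131/3] -> miss, prune

Visited [0, 1, 2, 10, 7, 3, 13, 8, 11]. Tests: 9 box, 1 leaf. Nearest: P6.

== RESULT ==
[0, 1, 2, 10, 7, 3, 13, 8, 11]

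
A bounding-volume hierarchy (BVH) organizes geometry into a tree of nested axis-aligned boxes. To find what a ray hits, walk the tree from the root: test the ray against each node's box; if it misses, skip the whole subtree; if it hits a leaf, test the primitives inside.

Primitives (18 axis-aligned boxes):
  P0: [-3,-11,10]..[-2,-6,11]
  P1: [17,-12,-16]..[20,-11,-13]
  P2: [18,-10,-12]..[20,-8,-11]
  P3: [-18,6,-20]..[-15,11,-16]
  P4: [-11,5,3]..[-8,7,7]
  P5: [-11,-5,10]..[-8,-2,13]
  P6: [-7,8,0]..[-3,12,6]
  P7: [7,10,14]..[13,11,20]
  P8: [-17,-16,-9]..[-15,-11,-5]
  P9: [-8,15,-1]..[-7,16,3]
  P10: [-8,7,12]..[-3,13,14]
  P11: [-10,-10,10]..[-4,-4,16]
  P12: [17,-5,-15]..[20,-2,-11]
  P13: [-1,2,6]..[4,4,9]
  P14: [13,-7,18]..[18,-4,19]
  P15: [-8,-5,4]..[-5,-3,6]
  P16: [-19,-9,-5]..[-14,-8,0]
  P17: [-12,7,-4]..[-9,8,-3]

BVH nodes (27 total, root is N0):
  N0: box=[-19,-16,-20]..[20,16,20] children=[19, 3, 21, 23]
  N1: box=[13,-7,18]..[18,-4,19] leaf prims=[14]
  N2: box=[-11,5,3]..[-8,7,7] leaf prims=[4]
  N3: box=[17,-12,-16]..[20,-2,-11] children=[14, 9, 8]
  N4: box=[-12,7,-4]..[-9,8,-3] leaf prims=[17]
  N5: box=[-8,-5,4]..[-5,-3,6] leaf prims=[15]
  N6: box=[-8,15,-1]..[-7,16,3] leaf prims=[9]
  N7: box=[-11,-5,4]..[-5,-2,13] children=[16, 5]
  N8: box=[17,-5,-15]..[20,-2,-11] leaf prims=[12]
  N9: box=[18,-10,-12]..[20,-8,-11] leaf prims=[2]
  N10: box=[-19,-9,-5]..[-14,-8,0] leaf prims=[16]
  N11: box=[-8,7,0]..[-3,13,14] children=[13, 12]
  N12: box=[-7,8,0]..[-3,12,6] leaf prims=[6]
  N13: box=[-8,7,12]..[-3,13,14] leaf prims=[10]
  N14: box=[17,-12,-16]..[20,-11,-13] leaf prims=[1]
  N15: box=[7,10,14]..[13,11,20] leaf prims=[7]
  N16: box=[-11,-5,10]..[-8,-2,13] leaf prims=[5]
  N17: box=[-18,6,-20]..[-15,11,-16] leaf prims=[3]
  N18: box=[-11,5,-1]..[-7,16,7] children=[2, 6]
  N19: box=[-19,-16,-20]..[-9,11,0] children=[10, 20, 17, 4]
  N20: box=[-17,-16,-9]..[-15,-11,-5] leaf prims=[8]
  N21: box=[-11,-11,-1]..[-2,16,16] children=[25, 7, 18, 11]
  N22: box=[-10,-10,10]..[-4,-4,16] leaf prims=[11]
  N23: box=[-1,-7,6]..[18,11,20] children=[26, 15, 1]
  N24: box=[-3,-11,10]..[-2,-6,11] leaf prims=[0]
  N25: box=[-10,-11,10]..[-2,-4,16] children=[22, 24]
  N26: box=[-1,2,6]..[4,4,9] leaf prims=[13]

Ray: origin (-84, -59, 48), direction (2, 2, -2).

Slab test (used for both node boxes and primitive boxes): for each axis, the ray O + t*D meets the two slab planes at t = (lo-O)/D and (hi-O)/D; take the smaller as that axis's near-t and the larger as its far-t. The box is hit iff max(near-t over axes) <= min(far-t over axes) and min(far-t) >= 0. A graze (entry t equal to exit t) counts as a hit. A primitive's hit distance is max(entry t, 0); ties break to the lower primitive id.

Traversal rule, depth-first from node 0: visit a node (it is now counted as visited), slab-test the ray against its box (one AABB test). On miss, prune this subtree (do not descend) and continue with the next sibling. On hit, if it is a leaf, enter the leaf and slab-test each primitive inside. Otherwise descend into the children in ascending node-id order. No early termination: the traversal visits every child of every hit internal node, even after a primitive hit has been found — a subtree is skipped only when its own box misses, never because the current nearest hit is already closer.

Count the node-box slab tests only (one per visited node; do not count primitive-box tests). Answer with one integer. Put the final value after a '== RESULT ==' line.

Walk:
N0 x:[65/2,52] y:[43/2,75/2] z:[14,34] -> hit [65/2,34], descend [3, 19, 21, 23]
  N3 x:[101/2,52] y:[47/2,57/2] z:[59/2,32] -> miss, prune
  N19 x:[65/2,75/2] y:[43/2,35] z:[24,34] -> hit [65/2,34], descend [4, 10, 17, 20]
    N4 x:[36,75/2] y:[33,67/2] z:[51/2,26] -> miss, prune
    N10 x:[65/2,35] y:[25,51/2] z:[24,53/2] -> miss, prune
    N17 x:[33,69/2] y:[65/2,35] z:[32,34] -> hit [33,34] leaf, test {P3@t=33}
    N20 x:[67/2,69/2] y:[43/2,24] z:[53/2,57/2] -> miss, prune
  N21 x:[73/2,41] y:[24,75/2] z:[16,49/2] -> miss, prune
  N23 x:[83/2,51] y:[26,35] z:[14,21] -> miss, prune

9 AABB tests over nodes [0, 3, 19, 4, 10, 17, 20, 21, 23]; 1 leaf entered; closest P3.

== RESULT ==
9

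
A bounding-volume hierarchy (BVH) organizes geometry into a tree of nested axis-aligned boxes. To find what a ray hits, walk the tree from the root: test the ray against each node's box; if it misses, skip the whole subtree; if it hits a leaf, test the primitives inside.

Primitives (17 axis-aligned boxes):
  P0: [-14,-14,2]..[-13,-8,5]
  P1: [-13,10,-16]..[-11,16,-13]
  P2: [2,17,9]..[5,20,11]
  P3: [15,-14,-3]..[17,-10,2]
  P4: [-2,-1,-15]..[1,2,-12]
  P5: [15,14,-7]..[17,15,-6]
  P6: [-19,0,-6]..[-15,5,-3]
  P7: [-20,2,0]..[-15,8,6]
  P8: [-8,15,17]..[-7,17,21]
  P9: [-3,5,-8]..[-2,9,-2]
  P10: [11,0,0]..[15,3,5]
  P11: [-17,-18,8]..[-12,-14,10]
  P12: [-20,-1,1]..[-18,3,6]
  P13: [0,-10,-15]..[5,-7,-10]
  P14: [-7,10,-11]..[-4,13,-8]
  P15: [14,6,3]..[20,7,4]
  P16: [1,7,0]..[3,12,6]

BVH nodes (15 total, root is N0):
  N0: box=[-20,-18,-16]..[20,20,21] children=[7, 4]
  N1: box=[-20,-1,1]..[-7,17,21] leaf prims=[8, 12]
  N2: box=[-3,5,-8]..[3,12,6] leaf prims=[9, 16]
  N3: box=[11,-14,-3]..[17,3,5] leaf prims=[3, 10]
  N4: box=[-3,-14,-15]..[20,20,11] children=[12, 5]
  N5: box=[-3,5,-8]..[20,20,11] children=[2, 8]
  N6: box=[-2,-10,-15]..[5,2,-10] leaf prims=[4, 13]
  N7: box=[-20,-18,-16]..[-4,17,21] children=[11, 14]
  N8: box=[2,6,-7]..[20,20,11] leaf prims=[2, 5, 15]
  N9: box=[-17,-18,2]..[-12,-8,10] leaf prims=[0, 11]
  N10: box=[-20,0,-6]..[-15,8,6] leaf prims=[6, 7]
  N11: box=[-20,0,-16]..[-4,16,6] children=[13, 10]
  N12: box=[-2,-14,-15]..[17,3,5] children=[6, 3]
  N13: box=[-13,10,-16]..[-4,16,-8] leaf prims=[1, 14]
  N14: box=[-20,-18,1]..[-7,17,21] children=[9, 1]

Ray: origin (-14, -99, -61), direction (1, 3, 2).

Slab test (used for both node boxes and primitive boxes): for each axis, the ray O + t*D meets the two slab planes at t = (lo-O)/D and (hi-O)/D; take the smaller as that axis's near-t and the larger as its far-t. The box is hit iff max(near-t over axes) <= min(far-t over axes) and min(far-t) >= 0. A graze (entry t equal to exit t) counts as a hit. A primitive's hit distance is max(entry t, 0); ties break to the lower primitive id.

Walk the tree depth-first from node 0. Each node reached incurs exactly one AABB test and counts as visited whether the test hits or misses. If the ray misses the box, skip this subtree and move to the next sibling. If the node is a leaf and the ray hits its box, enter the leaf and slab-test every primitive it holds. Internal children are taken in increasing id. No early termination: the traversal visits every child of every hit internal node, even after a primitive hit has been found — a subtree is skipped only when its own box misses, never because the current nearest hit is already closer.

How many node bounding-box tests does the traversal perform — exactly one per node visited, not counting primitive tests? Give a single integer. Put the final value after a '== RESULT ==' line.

Trace the traversal:
N0 x:[-6,34] y:[27,119/3] z:[45/2,41] -> hit [27,34], descend [4, 7]
  N4 x:[11,34] y:[85/3,119/3] z:[23,36] -> hit [85/3,34], descend [5, 12]
    N5 x:[11,34] y:[104/3,119/3] z:[53/2,36] -> miss, prune
    N12 x:[12,31] y:[85/3,34] z:[23,33] -> hit [85/3,31], descend [3, 6]
      N3 x:[25,31] y:[85/3,34] z:[29,33] -> hit [29,31] leaf, test {P3@t=29, P10(miss)}
      N6 x:[12,19] y:[89/3,101/3] z:[23,51/2] -> miss, prune
  N7 x:[-6,10] y:[27,116/3] z:[45/2,41] -> miss, prune

Visited [0, 4, 5, 12, 3, 6, 7]. Tests: 7 box, 1 leaf. Nearest: P3.

== RESULT ==
7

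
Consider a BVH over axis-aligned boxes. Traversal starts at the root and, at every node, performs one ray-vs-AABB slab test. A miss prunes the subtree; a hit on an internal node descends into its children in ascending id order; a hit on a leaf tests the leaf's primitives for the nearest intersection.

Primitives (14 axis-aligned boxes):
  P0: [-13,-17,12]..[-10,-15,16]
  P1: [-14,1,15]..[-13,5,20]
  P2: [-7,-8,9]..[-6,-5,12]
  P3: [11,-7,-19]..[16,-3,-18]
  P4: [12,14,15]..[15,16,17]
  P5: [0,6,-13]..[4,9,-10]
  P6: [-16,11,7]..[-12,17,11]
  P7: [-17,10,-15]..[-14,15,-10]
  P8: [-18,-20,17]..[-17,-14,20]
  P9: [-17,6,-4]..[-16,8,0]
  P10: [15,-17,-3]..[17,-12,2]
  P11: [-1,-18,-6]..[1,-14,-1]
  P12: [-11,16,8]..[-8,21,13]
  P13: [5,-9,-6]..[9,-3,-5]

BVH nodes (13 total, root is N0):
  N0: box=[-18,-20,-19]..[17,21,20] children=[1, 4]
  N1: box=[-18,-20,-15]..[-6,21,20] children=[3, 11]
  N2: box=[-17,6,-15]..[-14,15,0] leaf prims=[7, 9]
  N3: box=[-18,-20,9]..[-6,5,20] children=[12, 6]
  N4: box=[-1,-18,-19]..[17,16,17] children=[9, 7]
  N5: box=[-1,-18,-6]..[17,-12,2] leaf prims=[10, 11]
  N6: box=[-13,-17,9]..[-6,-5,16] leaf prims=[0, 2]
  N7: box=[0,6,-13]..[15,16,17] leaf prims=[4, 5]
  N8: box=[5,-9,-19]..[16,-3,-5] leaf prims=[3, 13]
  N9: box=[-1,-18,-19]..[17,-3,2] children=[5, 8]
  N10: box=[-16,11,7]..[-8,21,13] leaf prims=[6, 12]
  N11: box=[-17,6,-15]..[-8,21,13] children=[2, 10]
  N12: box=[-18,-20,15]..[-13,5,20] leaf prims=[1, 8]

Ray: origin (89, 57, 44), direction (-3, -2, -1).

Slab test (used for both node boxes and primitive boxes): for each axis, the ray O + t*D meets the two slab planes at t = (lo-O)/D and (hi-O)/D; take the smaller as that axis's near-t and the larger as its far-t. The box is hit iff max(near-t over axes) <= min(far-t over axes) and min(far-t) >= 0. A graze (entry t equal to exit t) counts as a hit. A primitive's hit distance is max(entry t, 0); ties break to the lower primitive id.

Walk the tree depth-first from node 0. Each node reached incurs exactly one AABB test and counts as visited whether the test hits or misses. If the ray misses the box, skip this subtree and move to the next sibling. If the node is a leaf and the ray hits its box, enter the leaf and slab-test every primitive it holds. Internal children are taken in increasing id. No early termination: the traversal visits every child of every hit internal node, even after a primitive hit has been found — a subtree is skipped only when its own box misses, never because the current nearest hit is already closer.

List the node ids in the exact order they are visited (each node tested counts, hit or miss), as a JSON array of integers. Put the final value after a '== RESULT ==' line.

Walk:
N0 x:[24,107/3] y:[18,77/2] z:[24,63] -> hit [24,107/3], descend [1, 4]
  N1 x:[95/3,107/3] y:[18,77/2] z:[24,59] -> hit [95/3,107/3], descend [3, 11]
    N3 x:[95/3,107/3] y:[26,77/2] z:[24,35] -> hit [95/3,35], descend [6, 12]
      N6 x:[95/3,34] y:[31,37] z:[28,35] -> hit [95/3,34] leaf, test {P0(miss), P2@t=32}
      N12 x:[34,107/3] y:[26,77/2] z:[24,29] -> miss, prune
    N11 x:[97/3,106/3] y:[18,51/2] z:[31,59] -> miss, prune
  N4 x:[24,30] y:[41/2,75/2] z:[27,63] -> hit [27,30], descend [7, 9]
    N7 x:[74/3,89/3] y:[41/2,51/2] z:[27,57] -> miss, prune
    N9 x:[24,30] y:[30,75/2] z:[42,63] -> miss, prune

Summary -> nodes [0, 1, 3, 6, 12, 11, 4, 7, 9]; box-tests=9; leaf-entries=1; first=P2

== RESULT ==
[0, 1, 3, 6, 12, 11, 4, 7, 9]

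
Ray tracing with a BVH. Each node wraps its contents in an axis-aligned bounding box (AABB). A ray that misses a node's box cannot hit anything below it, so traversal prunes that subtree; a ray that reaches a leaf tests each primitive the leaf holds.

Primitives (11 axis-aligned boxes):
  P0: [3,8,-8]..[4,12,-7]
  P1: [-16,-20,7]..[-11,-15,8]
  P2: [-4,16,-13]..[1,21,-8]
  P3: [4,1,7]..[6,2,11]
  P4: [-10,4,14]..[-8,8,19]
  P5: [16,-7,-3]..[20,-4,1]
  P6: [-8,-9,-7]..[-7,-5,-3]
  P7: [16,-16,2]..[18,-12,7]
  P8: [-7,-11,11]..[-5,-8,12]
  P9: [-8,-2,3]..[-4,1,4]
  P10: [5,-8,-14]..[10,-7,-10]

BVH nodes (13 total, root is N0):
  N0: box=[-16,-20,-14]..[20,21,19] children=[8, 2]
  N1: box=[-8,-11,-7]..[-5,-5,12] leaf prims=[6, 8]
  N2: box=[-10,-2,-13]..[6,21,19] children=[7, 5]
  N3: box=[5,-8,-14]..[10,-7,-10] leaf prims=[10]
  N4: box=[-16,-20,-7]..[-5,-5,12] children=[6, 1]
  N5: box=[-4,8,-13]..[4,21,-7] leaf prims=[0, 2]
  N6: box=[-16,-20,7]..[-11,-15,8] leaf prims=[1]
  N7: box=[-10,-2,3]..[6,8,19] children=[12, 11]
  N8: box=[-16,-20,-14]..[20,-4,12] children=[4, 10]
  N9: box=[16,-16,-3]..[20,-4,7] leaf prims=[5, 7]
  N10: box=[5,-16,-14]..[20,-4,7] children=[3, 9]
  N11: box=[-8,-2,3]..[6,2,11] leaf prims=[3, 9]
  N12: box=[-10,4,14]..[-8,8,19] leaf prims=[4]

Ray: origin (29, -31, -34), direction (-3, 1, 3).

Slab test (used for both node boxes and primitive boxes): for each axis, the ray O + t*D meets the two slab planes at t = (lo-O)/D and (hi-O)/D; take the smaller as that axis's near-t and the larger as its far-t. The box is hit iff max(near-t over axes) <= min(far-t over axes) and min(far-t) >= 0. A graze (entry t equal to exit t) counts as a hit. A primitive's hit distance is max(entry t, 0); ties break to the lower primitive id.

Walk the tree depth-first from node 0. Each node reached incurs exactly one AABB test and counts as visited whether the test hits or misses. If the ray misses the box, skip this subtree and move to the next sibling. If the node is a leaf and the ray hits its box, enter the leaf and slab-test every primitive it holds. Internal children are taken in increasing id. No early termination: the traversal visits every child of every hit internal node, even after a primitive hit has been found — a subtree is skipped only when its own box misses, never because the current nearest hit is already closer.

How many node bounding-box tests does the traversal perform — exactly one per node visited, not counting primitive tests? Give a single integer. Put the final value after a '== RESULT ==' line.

Traverse from the root:
N0 x:[3,15] y:[11,52] z:[20/3,53/3] -> hit [11,15], descend [2, 8]
  N2 x:[23/3,13] y:[29,52] z:[7,53/3] -> miss, prune
  N8 x:[3,15] y:[11,27] z:[20/3,46/3] -> hit [11,15], descend [4, 10]
    N4 x:[34/3,15] y:[11,26] z:[9,46/3] -> hit [34/3,15], descend [1, 6]
      N1 x:[34/3,37/3] y:[20,26] z:[9,46/3] -> miss, prune
      N6 x:[40/3,15] y:[11,16] z:[41/3,14] -> hit [41/3,14] leaf, test {P1@t=41/3}
    N10 x:[3,8] y:[15,27] z:[20/3,41/3] -> miss, prune

7 AABB tests over nodes [0, 2, 8, 4, 1, 6, 10]; 1 leaf entered; closest P1.

== RESULT ==
7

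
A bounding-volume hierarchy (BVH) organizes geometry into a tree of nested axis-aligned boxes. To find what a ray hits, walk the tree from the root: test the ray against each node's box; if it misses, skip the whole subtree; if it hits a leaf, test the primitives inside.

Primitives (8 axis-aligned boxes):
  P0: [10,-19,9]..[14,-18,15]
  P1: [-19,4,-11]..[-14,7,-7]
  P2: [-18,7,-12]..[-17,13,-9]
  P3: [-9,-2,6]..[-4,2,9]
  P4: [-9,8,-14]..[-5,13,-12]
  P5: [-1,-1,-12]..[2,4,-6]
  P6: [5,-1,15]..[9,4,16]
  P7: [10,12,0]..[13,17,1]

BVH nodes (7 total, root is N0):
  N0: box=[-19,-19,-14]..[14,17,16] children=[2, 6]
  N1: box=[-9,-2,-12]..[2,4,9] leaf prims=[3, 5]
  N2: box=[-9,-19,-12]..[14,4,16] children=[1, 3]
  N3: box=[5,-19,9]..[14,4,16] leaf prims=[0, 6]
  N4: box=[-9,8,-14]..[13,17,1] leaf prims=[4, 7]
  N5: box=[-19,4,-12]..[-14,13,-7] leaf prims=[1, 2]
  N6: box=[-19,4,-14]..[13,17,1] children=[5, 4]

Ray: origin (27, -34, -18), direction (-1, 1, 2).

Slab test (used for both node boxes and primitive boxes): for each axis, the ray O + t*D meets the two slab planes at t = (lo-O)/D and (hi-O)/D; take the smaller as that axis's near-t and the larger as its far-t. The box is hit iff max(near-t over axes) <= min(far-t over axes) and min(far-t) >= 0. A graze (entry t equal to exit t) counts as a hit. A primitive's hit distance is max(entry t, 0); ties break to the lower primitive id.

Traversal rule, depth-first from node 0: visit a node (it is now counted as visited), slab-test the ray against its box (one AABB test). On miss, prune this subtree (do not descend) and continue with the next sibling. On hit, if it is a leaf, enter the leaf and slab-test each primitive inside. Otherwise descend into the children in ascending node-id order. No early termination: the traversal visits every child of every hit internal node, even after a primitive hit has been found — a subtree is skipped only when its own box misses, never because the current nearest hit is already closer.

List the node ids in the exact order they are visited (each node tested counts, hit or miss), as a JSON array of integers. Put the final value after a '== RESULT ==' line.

Trace the traversal:
N0 x:[13,46] y:[15,51] z:[2,17] -> hit [15,17], descend [2, 6]
  N2 x:[13,36] y:[15,38] z:[3,17] -> hit [15,17], descend [1, 3]
    N1 x:[25,36] y:[32,38] z:[3,27/2] -> miss, prune
    N3 x:[13,22] y:[15,38] z:[27/2,17] -> hit [15,17] leaf, test {P0@t=15, P6(miss)}
  N6 x:[14,46] y:[38,51] z:[2,19/2] -> miss, prune

Visited [0, 2, 1, 3, 6]. Tests: 5 box, 1 leaf. Nearest: P0.

== RESULT ==
[0, 2, 1, 3, 6]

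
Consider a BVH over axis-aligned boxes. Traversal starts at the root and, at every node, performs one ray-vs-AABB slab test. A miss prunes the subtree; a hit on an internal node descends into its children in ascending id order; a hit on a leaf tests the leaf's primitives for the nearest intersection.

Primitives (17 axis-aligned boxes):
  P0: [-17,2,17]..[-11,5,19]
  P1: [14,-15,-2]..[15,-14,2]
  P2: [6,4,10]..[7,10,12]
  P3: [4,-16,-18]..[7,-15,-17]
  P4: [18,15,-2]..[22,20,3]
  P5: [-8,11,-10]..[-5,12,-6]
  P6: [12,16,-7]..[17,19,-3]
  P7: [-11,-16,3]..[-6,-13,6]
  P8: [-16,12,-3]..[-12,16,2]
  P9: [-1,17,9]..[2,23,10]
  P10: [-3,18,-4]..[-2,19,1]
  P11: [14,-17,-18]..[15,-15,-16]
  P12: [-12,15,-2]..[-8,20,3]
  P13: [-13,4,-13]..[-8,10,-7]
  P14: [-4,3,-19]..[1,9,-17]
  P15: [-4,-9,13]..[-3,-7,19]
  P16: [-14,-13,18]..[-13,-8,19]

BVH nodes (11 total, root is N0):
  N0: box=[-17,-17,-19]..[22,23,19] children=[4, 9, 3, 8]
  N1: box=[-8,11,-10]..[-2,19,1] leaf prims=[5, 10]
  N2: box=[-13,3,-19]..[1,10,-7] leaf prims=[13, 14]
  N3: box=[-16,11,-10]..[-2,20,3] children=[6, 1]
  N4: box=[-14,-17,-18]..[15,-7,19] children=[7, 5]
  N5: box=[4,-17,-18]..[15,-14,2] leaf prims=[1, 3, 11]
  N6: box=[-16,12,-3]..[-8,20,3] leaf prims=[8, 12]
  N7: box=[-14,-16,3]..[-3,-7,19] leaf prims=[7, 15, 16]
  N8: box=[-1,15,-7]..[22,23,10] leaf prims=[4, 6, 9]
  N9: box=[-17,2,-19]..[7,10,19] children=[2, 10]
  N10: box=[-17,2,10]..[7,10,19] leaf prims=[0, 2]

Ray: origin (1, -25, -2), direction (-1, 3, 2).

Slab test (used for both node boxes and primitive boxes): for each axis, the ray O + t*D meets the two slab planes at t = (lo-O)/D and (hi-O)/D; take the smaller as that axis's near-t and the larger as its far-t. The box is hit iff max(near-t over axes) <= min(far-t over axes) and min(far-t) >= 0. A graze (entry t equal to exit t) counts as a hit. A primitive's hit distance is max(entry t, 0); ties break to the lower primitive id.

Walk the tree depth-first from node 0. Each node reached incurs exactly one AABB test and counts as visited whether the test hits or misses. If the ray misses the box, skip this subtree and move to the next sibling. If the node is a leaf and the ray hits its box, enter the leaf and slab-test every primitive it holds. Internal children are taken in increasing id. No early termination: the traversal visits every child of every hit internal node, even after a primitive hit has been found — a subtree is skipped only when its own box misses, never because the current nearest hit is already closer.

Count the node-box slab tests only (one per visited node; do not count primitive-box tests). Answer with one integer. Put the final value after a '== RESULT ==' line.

Traverse from the root:
N0 x:[-21,18] y:[8/3,16] z:[-17/2,21/2] -> hit [8/3,21/2], descend [3, 4, 8, 9]
  N3 x:[3,17] y:[12,15] z:[-4,5/2] -> miss, prune
  N4 x:[-14,15] y:[8/3,6] z:[-8,21/2] -> hit [8/3,6], descend [5, 7]
    N5 x:[-14,-3] y:[8/3,11/3] z:[-8,2] -> miss, prune
    N7 x:[4,15] y:[3,6] z:[5/2,21/2] -> hit [4,6] leaf, test {P7(miss), P15(miss), P16(miss)}
  N8 x:[-21,2] y:[40/3,16] z:[-5/2,6] -> miss, prune
  N9 x:[-6,18] y:[9,35/3] z:[-17/2,21/2] -> hit [9,21/2], descend [2, 10]
    N2 x:[0,14] y:[28/3,35/3] z:[-17/2,-5/2] -> miss, prune
    N10 x:[-6,18] y:[9,35/3] z:[6,21/2] -> hit [9,21/2] leaf, test {P0(miss), P2(miss)}

order=[0, 3, 4, 5, 7, 8, 9, 2, 10]  |boxes|=9  |leaves|=2  hit=miss

== RESULT ==
9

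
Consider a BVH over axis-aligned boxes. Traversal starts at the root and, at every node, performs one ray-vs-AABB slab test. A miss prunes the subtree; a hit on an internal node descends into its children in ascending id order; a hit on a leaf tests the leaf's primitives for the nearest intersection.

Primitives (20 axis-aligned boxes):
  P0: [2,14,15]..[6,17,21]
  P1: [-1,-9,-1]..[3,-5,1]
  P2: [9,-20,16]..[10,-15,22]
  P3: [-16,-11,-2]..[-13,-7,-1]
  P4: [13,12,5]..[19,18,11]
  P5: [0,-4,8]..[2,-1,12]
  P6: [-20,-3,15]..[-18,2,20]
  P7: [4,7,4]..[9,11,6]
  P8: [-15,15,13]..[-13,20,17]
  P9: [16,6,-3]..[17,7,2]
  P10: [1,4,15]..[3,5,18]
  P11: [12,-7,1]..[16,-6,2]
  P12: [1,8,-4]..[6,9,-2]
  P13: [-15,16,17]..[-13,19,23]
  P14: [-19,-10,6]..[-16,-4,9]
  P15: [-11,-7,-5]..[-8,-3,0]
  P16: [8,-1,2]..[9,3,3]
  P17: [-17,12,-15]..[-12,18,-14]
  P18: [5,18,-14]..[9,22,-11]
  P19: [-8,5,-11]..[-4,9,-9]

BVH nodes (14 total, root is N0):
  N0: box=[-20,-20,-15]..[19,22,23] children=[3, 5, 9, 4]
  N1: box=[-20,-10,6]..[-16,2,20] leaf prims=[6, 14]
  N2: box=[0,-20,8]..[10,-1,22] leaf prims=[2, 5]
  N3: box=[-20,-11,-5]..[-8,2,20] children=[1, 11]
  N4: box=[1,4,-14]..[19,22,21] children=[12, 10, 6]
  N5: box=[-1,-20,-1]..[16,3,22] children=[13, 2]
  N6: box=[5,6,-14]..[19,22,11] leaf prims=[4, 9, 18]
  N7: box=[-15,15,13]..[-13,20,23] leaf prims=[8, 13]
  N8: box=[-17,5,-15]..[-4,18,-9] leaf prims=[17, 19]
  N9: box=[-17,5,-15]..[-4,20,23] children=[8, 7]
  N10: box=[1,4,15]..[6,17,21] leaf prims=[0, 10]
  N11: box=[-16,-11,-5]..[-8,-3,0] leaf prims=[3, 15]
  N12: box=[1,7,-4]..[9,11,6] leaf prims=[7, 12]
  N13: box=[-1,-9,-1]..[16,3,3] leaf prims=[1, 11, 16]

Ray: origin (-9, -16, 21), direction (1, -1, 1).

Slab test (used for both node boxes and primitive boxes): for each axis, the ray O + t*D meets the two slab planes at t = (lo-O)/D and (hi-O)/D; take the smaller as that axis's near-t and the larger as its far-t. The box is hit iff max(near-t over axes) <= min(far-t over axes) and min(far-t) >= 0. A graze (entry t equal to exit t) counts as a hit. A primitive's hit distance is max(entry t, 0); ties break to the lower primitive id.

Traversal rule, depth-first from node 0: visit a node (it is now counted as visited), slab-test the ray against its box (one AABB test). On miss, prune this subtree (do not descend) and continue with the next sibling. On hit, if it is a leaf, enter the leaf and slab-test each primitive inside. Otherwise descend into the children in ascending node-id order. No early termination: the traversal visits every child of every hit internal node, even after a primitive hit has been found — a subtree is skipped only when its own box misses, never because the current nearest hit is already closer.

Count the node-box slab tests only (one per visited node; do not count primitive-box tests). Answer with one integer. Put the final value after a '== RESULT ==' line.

Trace the traversal:
N0 x:[-11,28] y:[-38,4] z:[-36,2] -> hit [-11,2], descend [3, 4, 5, 9]
  N3 x:[-11,1] y:[-18,-5] z:[-26,-1] -> miss, prune
  N4 x:[10,28] y:[-38,-20] z:[-35,0] -> miss, prune
  N5 x:[8,25] y:[-19,4] z:[-22,1] -> miss, prune
  N9 x:[-8,5] y:[-36,-21] z:[-36,2] -> miss, prune

Summary -> nodes [0, 3, 4, 5, 9]; box-tests=5; leaf-entries=0; first=miss

== RESULT ==
5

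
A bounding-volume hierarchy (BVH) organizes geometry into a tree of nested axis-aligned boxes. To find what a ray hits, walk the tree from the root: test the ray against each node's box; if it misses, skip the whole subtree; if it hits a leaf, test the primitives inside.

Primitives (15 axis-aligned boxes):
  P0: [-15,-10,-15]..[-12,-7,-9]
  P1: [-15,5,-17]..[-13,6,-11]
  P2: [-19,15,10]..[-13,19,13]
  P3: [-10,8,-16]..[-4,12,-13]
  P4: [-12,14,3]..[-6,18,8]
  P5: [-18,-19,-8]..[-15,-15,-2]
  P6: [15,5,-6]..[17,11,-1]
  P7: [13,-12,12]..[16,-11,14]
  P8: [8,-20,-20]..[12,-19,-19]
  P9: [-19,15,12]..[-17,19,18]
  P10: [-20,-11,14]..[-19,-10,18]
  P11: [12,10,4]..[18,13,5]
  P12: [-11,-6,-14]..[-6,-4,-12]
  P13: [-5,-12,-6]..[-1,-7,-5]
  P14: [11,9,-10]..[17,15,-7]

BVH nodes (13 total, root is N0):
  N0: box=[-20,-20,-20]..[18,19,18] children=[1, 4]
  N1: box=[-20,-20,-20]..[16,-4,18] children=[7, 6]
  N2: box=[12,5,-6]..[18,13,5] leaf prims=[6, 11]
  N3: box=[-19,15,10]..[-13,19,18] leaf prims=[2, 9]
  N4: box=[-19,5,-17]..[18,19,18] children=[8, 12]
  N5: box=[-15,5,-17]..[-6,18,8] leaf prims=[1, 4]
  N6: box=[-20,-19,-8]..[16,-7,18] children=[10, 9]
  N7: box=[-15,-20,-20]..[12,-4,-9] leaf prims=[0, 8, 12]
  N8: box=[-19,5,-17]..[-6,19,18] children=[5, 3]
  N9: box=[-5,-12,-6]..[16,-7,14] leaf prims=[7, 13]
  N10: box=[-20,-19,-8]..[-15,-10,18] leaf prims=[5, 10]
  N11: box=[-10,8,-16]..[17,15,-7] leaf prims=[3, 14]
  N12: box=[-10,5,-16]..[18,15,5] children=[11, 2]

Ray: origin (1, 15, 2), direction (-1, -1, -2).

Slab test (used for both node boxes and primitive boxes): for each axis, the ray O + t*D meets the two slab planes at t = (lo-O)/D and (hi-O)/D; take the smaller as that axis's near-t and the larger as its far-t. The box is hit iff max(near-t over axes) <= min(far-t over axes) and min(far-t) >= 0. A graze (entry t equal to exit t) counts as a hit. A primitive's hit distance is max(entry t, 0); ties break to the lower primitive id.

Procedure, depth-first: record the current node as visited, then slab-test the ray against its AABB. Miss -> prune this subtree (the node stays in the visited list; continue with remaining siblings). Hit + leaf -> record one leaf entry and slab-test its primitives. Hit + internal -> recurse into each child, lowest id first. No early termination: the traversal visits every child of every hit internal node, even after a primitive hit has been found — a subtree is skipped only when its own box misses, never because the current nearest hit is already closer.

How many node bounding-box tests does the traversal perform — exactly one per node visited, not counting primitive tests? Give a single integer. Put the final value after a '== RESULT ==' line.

Trace the traversal:
N0 x:[-17,21] y:[-4,35] z:[-8,11] -> hit [-4,11], descend [1, 4]
  N1 x:[-15,21] y:[19,35] z:[-8,11] -> miss, prune
  N4 x:[-17,20] y:[-4,10] z:[-8,19/2] -> hit [-4,19/2], descend [8, 12]
    N8 x:[7,20] y:[-4,10] z:[-8,19/2] -> hit [7,19/2], descend [3, 5]
      N3 x:[14,20] y:[-4,0] z:[-8,-4] -> miss, prune
      N5 x:[7,16] y:[-3,10] z:[-3,19/2] -> hit [7,19/2] leaf, test {P1(miss), P4(miss)}
    N12 x:[-17,11] y:[0,10] z:[-3/2,9] -> hit [0,9], descend [2, 11]
      N2 x:[-17,-11] y:[2,10] z:[-3/2,4] -> miss, prune
      N11 x:[-16,11] y:[0,7] z:[9/2,9] -> hit [9/2,7] leaf, test {P3(miss), P14(miss)}

Summary -> nodes [0, 1, 4, 8, 3, 5, 12, 2, 11]; box-tests=9; leaf-entries=2; first=miss

== RESULT ==
9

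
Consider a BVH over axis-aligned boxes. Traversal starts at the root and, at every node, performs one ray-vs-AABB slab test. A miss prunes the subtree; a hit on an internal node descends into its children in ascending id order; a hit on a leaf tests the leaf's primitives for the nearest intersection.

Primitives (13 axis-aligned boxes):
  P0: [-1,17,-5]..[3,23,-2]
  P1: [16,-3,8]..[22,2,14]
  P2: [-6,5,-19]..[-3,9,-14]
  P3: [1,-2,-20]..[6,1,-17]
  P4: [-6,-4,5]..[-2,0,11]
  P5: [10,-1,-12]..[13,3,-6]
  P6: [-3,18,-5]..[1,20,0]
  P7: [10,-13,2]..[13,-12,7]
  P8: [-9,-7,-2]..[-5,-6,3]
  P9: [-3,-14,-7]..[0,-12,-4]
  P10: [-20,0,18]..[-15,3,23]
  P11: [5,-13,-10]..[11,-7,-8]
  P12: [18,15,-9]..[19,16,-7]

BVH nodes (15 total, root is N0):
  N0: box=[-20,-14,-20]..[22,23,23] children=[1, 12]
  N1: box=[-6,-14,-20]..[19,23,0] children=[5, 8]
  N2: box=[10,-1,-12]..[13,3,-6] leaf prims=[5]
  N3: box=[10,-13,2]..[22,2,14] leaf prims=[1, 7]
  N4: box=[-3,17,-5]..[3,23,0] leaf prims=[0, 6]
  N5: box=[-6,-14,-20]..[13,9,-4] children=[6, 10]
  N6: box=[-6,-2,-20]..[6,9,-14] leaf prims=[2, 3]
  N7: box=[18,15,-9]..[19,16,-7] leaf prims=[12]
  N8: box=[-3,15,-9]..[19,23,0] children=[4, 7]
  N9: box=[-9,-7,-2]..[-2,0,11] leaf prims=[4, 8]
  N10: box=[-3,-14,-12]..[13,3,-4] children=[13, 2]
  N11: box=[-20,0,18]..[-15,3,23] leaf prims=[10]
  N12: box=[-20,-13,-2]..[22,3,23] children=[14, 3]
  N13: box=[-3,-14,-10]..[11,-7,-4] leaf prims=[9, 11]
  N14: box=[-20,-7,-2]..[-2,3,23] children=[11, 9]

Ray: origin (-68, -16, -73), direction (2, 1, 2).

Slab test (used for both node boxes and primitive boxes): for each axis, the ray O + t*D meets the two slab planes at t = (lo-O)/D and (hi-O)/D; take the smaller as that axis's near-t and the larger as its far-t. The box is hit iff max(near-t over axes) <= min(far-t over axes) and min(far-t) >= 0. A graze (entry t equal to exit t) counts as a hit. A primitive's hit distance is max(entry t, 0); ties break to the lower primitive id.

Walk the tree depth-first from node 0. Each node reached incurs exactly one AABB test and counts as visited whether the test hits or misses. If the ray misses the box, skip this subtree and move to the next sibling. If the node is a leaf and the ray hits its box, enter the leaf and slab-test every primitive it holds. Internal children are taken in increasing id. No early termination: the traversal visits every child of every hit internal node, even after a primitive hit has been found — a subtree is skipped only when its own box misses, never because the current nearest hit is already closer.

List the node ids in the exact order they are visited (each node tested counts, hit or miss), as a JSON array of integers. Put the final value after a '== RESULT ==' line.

Walk:
N0 x:[24,45] y:[2,39] z:[53/2,48] -> hit [53/2,39], descend [1, 12]
  N1 x:[31,87/2] y:[2,39] z:[53/2,73/2] -> hit [31,73/2], descend [5, 8]
    N5 x:[31,81/2] y:[2,25] z:[53/2,69/2] -> miss, prune
    N8 x:[65/2,87/2] y:[31,39] z:[32,73/2] -> hit [65/2,73/2], descend [4, 7]
      N4 x:[65/2,71/2] y:[33,39] z:[34,73/2] -> hit [34,71/2] leaf, test {P0@t=34, P6@t=34}
      N7 x:[43,87/2] y:[31,32] z:[32,33] -> miss, prune
  N12 x:[24,45] y:[3,19] z:[71/2,48] -> miss, prune

Summary -> nodes [0, 1, 5, 8, 4, 7, 12]; box-tests=7; leaf-entries=1; first=P0

== RESULT ==
[0, 1, 5, 8, 4, 7, 12]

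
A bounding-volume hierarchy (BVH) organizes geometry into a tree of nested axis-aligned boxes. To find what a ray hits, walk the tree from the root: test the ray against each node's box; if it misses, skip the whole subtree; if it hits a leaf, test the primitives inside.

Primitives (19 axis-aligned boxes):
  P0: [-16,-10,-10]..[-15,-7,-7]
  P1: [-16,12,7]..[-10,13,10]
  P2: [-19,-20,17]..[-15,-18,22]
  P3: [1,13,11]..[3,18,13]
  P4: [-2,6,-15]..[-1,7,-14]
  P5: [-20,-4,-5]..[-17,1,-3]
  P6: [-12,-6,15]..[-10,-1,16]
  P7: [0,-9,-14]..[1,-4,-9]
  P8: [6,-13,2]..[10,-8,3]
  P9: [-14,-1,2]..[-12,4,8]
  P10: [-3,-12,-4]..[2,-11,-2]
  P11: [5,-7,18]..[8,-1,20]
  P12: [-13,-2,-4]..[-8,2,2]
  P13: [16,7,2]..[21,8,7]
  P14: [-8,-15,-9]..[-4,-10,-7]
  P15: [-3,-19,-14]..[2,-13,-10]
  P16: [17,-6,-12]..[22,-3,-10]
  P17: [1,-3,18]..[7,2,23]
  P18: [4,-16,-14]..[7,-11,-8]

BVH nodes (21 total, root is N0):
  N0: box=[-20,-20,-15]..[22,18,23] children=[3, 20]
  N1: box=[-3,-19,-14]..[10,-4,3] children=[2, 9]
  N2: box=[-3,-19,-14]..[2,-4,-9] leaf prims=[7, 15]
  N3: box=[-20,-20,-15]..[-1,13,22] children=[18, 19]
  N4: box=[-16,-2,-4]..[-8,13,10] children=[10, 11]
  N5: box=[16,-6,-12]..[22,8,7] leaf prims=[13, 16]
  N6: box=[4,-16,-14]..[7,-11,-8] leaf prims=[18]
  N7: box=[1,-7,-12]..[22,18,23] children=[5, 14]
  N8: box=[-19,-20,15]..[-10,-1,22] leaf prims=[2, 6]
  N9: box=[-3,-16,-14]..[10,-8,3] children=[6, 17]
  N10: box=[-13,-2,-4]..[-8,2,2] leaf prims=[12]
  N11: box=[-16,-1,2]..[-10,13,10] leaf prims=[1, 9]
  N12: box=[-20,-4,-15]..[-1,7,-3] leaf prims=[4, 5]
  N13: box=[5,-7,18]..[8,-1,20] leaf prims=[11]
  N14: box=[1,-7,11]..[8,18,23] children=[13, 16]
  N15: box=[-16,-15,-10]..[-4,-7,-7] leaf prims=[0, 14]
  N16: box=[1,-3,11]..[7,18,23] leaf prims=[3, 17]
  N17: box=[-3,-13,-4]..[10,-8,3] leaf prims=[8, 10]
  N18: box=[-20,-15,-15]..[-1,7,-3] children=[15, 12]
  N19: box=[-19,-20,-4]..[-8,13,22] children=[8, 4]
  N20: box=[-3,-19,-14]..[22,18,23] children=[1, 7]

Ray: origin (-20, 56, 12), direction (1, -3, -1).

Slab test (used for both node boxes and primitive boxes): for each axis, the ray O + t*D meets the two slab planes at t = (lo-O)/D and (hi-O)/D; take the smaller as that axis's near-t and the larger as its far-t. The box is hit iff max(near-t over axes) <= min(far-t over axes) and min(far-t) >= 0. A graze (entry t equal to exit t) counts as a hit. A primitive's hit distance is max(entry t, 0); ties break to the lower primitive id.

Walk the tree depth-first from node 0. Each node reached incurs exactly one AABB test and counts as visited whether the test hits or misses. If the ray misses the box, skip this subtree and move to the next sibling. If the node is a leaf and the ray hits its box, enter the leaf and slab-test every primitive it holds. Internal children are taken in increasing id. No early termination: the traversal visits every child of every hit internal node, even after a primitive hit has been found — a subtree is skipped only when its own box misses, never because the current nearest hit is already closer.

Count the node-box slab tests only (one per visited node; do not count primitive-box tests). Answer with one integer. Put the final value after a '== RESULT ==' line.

Traverse from the root:
N0 x:[0,42] y:[38/3,76/3] z:[-11,27] -> hit [38/3,76/3], descend [3, 20]
  N3 x:[0,19] y:[43/3,76/3] z:[-10,27] -> hit [43/3,19], descend [18, 19]
    N18 x:[0,19] y:[49/3,71/3] z:[15,27] -> hit [49/3,19], descend [12, 15]
      N12 x:[0,19] y:[49/3,20] z:[15,27] -> hit [49/3,19] leaf, test {P4(miss), P5(miss)}
      N15 x:[4,16] y:[21,71/3] z:[19,22] -> miss, prune
    N19 x:[1,12] y:[43/3,76/3] z:[-10,16] -> miss, prune
  N20 x:[17,42] y:[38/3,25] z:[-11,26] -> hit [17,25], descend [1, 7]
    N1 x:[17,30] y:[20,25] z:[9,26] -> hit [20,25], descend [2, 9]
      N2 x:[17,22] y:[20,25] z:[21,26] -> hit [21,22] leaf, test {P7@t=21, P15(miss)}
      N9 x:[17,30] y:[64/3,24] z:[9,26] -> hit [64/3,24], descend [6, 17]
        N6 x:[24,27] y:[67/3,24] z:[20,26] -> hit [24,24] leaf, test {P18@t=24}
        N17 x:[17,30] y:[64/3,23] z:[9,16] -> miss, prune
    N7 x:[21,42] y:[38/3,21] z:[-11,24] -> hit [21,21], descend [5, 14]
      N5 x:[36,42] y:[16,62/3] z:[5,24] -> miss, prune
      N14 x:[21,28] y:[38/3,21] z:[-11,1] -> miss, prune

order=[0, 3, 18, 12, 15, 19, 20, 1, 2, 9, 6, 17, 7, 5, 14]  |boxes|=15  |leaves|=3  hit=P7

== RESULT ==
15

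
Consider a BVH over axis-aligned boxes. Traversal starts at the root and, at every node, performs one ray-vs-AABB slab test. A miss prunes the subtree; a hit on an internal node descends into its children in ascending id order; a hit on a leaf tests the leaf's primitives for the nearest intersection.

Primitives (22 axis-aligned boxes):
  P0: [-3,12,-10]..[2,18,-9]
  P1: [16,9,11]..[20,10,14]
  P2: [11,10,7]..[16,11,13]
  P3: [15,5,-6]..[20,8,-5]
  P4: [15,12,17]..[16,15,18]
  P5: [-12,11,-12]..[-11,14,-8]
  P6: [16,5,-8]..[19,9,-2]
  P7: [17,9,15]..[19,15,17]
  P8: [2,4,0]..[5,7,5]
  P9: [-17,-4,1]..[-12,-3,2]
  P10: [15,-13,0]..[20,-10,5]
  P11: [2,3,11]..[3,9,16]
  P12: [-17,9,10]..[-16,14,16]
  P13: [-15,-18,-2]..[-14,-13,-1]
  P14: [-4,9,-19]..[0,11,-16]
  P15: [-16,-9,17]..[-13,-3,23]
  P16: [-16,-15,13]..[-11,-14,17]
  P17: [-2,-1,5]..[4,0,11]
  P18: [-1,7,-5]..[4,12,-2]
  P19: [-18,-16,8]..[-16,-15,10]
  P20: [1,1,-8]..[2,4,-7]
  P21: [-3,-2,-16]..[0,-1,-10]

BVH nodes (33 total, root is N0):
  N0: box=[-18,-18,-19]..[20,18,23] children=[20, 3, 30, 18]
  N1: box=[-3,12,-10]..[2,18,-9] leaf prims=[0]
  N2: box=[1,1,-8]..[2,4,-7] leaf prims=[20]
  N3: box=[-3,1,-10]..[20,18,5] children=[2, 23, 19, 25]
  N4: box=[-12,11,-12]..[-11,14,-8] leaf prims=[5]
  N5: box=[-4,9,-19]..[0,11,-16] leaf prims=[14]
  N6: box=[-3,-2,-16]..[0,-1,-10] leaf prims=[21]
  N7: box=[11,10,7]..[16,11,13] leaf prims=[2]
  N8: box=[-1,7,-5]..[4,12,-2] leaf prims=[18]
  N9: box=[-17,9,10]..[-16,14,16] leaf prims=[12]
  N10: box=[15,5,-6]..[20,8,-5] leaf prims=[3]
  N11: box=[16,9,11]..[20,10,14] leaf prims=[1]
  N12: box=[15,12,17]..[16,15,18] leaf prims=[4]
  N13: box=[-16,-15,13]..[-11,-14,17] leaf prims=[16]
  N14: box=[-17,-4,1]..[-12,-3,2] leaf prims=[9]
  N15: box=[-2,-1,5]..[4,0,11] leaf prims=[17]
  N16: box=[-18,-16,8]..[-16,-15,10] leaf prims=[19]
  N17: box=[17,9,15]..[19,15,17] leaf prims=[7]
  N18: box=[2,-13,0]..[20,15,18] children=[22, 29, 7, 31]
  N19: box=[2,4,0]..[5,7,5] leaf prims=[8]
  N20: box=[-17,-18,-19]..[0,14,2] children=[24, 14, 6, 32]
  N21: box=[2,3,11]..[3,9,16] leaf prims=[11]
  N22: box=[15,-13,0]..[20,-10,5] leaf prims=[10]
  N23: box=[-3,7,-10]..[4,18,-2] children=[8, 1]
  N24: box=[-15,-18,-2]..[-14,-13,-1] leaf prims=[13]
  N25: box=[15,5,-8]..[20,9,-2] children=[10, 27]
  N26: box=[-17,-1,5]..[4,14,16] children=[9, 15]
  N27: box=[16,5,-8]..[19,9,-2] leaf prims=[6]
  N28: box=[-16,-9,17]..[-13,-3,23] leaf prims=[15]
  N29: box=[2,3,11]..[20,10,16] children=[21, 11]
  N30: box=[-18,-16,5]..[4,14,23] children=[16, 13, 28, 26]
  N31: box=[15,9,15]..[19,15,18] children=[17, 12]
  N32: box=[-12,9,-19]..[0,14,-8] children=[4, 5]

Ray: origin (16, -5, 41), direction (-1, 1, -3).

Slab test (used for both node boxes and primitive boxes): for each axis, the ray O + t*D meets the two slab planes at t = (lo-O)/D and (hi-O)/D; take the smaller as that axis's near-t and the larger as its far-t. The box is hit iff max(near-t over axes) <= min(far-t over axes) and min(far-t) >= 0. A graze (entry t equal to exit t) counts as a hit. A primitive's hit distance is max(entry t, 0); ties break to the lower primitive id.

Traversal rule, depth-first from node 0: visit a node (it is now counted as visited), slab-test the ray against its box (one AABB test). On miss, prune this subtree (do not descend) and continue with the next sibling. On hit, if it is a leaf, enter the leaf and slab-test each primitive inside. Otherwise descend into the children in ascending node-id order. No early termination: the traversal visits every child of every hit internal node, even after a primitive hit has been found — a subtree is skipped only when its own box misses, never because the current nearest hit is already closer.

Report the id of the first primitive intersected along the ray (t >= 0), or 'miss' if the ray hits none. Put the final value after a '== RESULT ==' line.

Walk:
N0 x:[-4,34] y:[-13,23] z:[6,20] -> hit [6,20], descend [3, 18, 20, 30]
  N3 x:[-4,19] y:[6,23] z:[12,17] -> hit [12,17], descend [2, 19, 23, 25]
    N2 x:[14,15] y:[6,9] z:[16,49/3] -> miss, prune
    N19 x:[11,14] y:[9,12] z:[12,41/3] -> hit [12,12] leaf, test {P8@t=12}
    N23 x:[12,19] y:[12,23] z:[43/3,17] -> hit [43/3,17], descend [1, 8]
      N1 x:[14,19] y:[17,23] z:[50/3,17] -> hit [17,17] leaf, test {P0@t=17}
      N8 x:[12,17] y:[12,17] z:[43/3,46/3] -> hit [43/3,46/3] leaf, test {P18@t=43/3}
    N25 x:[-4,1] y:[10,14] z:[43/3,49/3] -> miss, prune
  N18 x:[-4,14] y:[-8,20] z:[23/3,41/3] -> hit [23/3,41/3], descend [7, 22, 29, 31]
    N7 x:[0,5] y:[15,16] z:[28/3,34/3] -> miss, prune
    N22 x:[-4,1] y:[-8,-5] z:[12,41/3] -> miss, prune
    N29 x:[-4,14] y:[8,15] z:[25/3,10] -> hit [25/3,10], descend [11, 21]
      N11 x:[-4,0] y:[14,15] z:[9,10] -> miss, prune
      N21 x:[13,14] y:[8,14] z:[25/3,10] -> miss, prune
    N31 x:[-3,1] y:[14,20] z:[23/3,26/3] -> miss, prune
  N20 x:[16,33] y:[-13,19] z:[13,20] -> hit [16,19], descend [6, 14, 24, 32]
    N6 x:[16,19] y:[3,4] z:[17,19] -> miss, prune
    N14 x:[28,33] y:[1,2] z:[13,40/3] -> miss, prune
    N24 x:[30,31] y:[-13,-8] z:[14,43/3] -> miss, prune
    N32 x:[16,28] y:[14,19] z:[49/3,20] -> hit [49/3,19], descend [4, 5]
      N4 x:[27,28] y:[16,19] z:[49/3,53/3] -> miss, prune
      N5 x:[16,20] y:[14,16] z:[19,20] -> miss, prune
  N30 x:[12,34] y:[-11,19] z:[6,12] -> hit [12,12], descend [13, 16, 26, 28]
    N13 x:[27,32] y:[-10,-9] z:[8,28/3] -> miss, prune
    N16 x:[32,34] y:[-11,-10] z:[31/3,11] -> miss, prune
    N26 x:[12,33] y:[4,19] z:[25/3,12] -> hit [12,12], descend [9, 15]
      N9 x:[32,33] y:[14,19] z:[25/3,31/3] -> miss, prune
      N15 x:[12,18] y:[4,5] z:[10,12] -> miss, prune
    N28 x:[29,32] y:[-4,2] z:[6,8] -> miss, prune

order=[0, 3, 2, 19, 23, 1, 8, 25, 18, 7, 22, 29, 11, 21, 31, 20, 6, 14, 24, 32, 4, 5, 30, 13, 16, 26, 9, 15, 28]  |boxes|=29  |leaves|=3  hit=P8

== RESULT ==
8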